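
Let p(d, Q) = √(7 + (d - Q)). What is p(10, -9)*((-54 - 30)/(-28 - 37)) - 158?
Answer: -158 + 84*√26/65 ≈ -151.41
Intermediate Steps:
p(d, Q) = √(7 + d - Q)
p(10, -9)*((-54 - 30)/(-28 - 37)) - 158 = √(7 + 10 - 1*(-9))*((-54 - 30)/(-28 - 37)) - 158 = √(7 + 10 + 9)*(-84/(-65)) - 158 = √26*(-84*(-1/65)) - 158 = √26*(84/65) - 158 = 84*√26/65 - 158 = -158 + 84*√26/65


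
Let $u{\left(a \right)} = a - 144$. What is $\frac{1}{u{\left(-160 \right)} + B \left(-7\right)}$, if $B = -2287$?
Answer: $\frac{1}{15705} \approx 6.3674 \cdot 10^{-5}$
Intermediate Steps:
$u{\left(a \right)} = -144 + a$
$\frac{1}{u{\left(-160 \right)} + B \left(-7\right)} = \frac{1}{\left(-144 - 160\right) - -16009} = \frac{1}{-304 + 16009} = \frac{1}{15705}$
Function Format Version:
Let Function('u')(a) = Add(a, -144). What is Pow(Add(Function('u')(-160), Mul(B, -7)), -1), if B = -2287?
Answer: Rational(1, 15705) ≈ 6.3674e-5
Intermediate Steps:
Function('u')(a) = Add(-144, a)
Pow(Add(Function('u')(-160), Mul(B, -7)), -1) = Pow(Add(Add(-144, -160), Mul(-2287, -7)), -1) = Pow(Add(-304, 16009), -1) = Pow(15705, -1) = Rational(1, 15705)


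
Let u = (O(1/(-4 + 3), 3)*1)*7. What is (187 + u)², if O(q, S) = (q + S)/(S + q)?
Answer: 37636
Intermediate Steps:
O(q, S) = 1 (O(q, S) = (S + q)/(S + q) = 1)
u = 7 (u = (1*1)*7 = 1*7 = 7)
(187 + u)² = (187 + 7)² = 194² = 37636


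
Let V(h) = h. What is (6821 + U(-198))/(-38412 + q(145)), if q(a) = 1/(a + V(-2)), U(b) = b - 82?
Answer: -935363/5492915 ≈ -0.17029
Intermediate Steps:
U(b) = -82 + b
q(a) = 1/(-2 + a) (q(a) = 1/(a - 2) = 1/(-2 + a))
(6821 + U(-198))/(-38412 + q(145)) = (6821 + (-82 - 198))/(-38412 + 1/(-2 + 145)) = (6821 - 280)/(-38412 + 1/143) = 6541/(-38412 + 1/143) = 6541/(-5492915/143) = 6541*(-143/5492915) = -935363/5492915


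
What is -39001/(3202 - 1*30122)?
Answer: 39001/26920 ≈ 1.4488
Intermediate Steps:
-39001/(3202 - 1*30122) = -39001/(3202 - 30122) = -39001/(-26920) = -39001*(-1/26920) = 39001/26920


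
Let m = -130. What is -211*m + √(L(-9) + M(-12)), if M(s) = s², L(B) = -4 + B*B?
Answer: 27430 + √221 ≈ 27445.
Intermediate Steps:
L(B) = -4 + B²
-211*m + √(L(-9) + M(-12)) = -211*(-130) + √((-4 + (-9)²) + (-12)²) = 27430 + √((-4 + 81) + 144) = 27430 + √(77 + 144) = 27430 + √221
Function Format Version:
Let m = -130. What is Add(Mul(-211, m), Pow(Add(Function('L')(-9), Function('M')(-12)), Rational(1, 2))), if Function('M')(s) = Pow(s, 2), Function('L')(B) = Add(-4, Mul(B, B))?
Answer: Add(27430, Pow(221, Rational(1, 2))) ≈ 27445.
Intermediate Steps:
Function('L')(B) = Add(-4, Pow(B, 2))
Add(Mul(-211, m), Pow(Add(Function('L')(-9), Function('M')(-12)), Rational(1, 2))) = Add(Mul(-211, -130), Pow(Add(Add(-4, Pow(-9, 2)), Pow(-12, 2)), Rational(1, 2))) = Add(27430, Pow(Add(Add(-4, 81), 144), Rational(1, 2))) = Add(27430, Pow(Add(77, 144), Rational(1, 2))) = Add(27430, Pow(221, Rational(1, 2)))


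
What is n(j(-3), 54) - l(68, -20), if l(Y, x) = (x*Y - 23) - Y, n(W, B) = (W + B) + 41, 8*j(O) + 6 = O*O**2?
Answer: 12335/8 ≈ 1541.9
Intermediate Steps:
j(O) = -3/4 + O**3/8 (j(O) = -3/4 + (O*O**2)/8 = -3/4 + O**3/8)
n(W, B) = 41 + B + W (n(W, B) = (B + W) + 41 = 41 + B + W)
l(Y, x) = -23 - Y + Y*x (l(Y, x) = (Y*x - 23) - Y = (-23 + Y*x) - Y = -23 - Y + Y*x)
n(j(-3), 54) - l(68, -20) = (41 + 54 + (-3/4 + (1/8)*(-3)**3)) - (-23 - 1*68 + 68*(-20)) = (41 + 54 + (-3/4 + (1/8)*(-27))) - (-23 - 68 - 1360) = (41 + 54 + (-3/4 - 27/8)) - 1*(-1451) = (41 + 54 - 33/8) + 1451 = 727/8 + 1451 = 12335/8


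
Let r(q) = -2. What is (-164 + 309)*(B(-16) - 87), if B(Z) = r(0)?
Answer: -12905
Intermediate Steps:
B(Z) = -2
(-164 + 309)*(B(-16) - 87) = (-164 + 309)*(-2 - 87) = 145*(-89) = -12905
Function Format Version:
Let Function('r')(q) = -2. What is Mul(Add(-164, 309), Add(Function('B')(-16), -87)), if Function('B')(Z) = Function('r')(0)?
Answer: -12905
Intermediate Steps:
Function('B')(Z) = -2
Mul(Add(-164, 309), Add(Function('B')(-16), -87)) = Mul(Add(-164, 309), Add(-2, -87)) = Mul(145, -89) = -12905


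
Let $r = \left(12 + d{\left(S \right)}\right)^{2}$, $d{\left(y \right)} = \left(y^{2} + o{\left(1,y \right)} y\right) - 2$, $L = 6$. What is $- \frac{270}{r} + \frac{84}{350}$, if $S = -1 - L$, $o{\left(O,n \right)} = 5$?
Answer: $- \frac{183}{800} \approx -0.22875$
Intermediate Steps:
$S = -7$ ($S = -1 - 6 = -7$)
$d{\left(y \right)} = -2 + y^{2} + 5 y$ ($d{\left(y \right)} = \left(y^{2} + 5 y\right) - 2 = -2 + y^{2} + 5 y$)
$r = 576$ ($r = \left(12 + \left(-2 + \left(-7\right)^{2} + 5 \left(-7\right)\right)\right)^{2} = \left(12 - -12\right)^{2} = \left(12 + 12\right)^{2} = 24^{2} = 576$)
$- \frac{270}{r} + \frac{84}{350} = - \frac{270}{576} + \frac{84}{350} = \left(-270\right) \frac{1}{576} + 84 \cdot \frac{1}{350} = - \frac{15}{32} + \frac{6}{25} = - \frac{183}{800}$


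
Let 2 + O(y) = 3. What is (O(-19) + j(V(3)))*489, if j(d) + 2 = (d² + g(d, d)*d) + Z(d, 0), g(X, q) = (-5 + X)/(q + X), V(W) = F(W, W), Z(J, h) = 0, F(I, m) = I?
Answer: 3423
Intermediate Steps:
O(y) = 1 (O(y) = -2 + 3 = 1)
V(W) = W
g(X, q) = (-5 + X)/(X + q)
j(d) = -9/2 + d² + d/2 (j(d) = -2 + ((d² + ((-5 + d)/(d + d))*d) + 0) = -2 + ((d² + ((-5 + d)/((2*d)))*d) + 0) = -2 + ((d² + ((1/(2*d))*(-5 + d))*d) + 0) = -2 + ((d² + ((-5 + d)/(2*d))*d) + 0) = -2 + ((d² + (-5/2 + d/2)) + 0) = -2 + ((-5/2 + d² + d/2) + 0) = -2 + (-5/2 + d² + d/2) = -9/2 + d² + d/2)
(O(-19) + j(V(3)))*489 = (1 + (-9/2 + 3² + (½)*3))*489 = (1 + (-9/2 + 9 + 3/2))*489 = (1 + 6)*489 = 7*489 = 3423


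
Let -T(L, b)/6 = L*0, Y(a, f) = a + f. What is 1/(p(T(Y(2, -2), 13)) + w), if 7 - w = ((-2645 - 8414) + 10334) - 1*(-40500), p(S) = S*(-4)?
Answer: -1/39768 ≈ -2.5146e-5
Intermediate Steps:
T(L, b) = 0 (T(L, b) = -6*L*0 = -6*0 = 0)
p(S) = -4*S
w = -39768 (w = 7 - (((-2645 - 8414) + 10334) - 1*(-40500)) = 7 - ((-11059 + 10334) + 40500) = 7 - (-725 + 40500) = 7 - 1*39775 = 7 - 39775 = -39768)
1/(p(T(Y(2, -2), 13)) + w) = 1/(-4*0 - 39768) = 1/(0 - 39768) = 1/(-39768) = -1/39768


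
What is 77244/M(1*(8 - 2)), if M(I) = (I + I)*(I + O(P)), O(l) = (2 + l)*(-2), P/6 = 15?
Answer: -6437/178 ≈ -36.163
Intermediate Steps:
P = 90 (P = 6*15 = 90)
O(l) = -4 - 2*l
M(I) = 2*I*(-184 + I) (M(I) = (I + I)*(I + (-4 - 2*90)) = (2*I)*(I + (-4 - 180)) = (2*I)*(I - 184) = (2*I)*(-184 + I) = 2*I*(-184 + I))
77244/M(1*(8 - 2)) = 77244/((2*(1*(8 - 2))*(-184 + 1*(8 - 2)))) = 77244/((2*(1*6)*(-184 + 1*6))) = 77244/((2*6*(-184 + 6))) = 77244/((2*6*(-178))) = 77244/(-2136) = 77244*(-1/2136) = -6437/178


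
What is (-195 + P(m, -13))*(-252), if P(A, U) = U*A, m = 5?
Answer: 65520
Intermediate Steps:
P(A, U) = A*U
(-195 + P(m, -13))*(-252) = (-195 + 5*(-13))*(-252) = (-195 - 65)*(-252) = -260*(-252) = 65520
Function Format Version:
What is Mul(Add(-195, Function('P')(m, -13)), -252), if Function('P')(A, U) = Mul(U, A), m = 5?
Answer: 65520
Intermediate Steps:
Function('P')(A, U) = Mul(A, U)
Mul(Add(-195, Function('P')(m, -13)), -252) = Mul(Add(-195, Mul(5, -13)), -252) = Mul(Add(-195, -65), -252) = Mul(-260, -252) = 65520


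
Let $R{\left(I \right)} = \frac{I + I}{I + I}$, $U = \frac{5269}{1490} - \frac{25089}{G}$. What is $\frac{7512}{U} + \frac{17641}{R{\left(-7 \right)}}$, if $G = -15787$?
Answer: $\frac{2303577042193}{120564313} \approx 19107.0$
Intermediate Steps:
$U = \frac{120564313}{23522630}$ ($U = \frac{5269}{1490} - \frac{25089}{-15787} = 5269 \cdot \frac{1}{1490} - - \frac{25089}{15787} = \frac{5269}{1490} + \frac{25089}{15787} = \frac{120564313}{23522630} \approx 5.1255$)
$R{\left(I \right)} = 1$ ($R{\left(I \right)} = \frac{2 I}{2 I} = 2 I \frac{1}{2 I} = 1$)
$\frac{7512}{U} + \frac{17641}{R{\left(-7 \right)}} = \frac{7512}{\frac{120564313}{23522630}} + \frac{17641}{1} = 7512 \cdot \frac{23522630}{120564313} + 17641 \cdot 1 = \frac{176701996560}{120564313} + 17641 = \frac{2303577042193}{120564313}$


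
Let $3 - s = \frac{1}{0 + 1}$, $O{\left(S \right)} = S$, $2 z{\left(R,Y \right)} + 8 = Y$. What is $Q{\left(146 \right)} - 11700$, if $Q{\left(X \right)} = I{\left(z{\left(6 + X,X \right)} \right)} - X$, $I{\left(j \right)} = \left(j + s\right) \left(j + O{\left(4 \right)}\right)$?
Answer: $-6663$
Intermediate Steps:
$z{\left(R,Y \right)} = -4 + \frac{Y}{2}$
$s = 2$ ($s = 3 - \frac{1}{0 + 1} = 3 - 1^{-1} = 3 - 1 = 2$)
$I{\left(j \right)} = \left(2 + j\right) \left(4 + j\right)$ ($I{\left(j \right)} = \left(j + 2\right) \left(j + 4\right) = \left(2 + j\right) \left(4 + j\right)$)
$Q{\left(X \right)} = -16 + \left(-4 + \frac{X}{2}\right)^{2} + 2 X$ ($Q{\left(X \right)} = \left(8 + \left(-4 + \frac{X}{2}\right)^{2} + 6 \left(-4 + \frac{X}{2}\right)\right) - X = \left(8 + \left(-4 + \frac{X}{2}\right)^{2} + \left(-24 + 3 X\right)\right) - X = \left(-16 + \left(-4 + \frac{X}{2}\right)^{2} + 3 X\right) - X = -16 + \left(-4 + \frac{X}{2}\right)^{2} + 2 X$)
$Q{\left(146 \right)} - 11700 = \frac{1}{4} \cdot 146 \left(-8 + 146\right) - 11700 = \frac{1}{4} \cdot 146 \cdot 138 - 11700 = 5037 - 11700 = -6663$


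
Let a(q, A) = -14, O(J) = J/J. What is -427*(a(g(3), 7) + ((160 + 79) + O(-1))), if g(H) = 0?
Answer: -96502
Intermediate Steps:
O(J) = 1
-427*(a(g(3), 7) + ((160 + 79) + O(-1))) = -427*(-14 + ((160 + 79) + 1)) = -427*(-14 + (239 + 1)) = -427*(-14 + 240) = -427*226 = -96502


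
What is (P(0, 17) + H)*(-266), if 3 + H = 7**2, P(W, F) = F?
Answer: -16758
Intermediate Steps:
H = 46 (H = -3 + 7**2 = -3 + 49 = 46)
(P(0, 17) + H)*(-266) = (17 + 46)*(-266) = 63*(-266) = -16758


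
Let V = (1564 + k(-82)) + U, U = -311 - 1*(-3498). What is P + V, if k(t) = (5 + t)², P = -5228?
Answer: 5452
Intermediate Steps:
U = 3187 (U = -311 + 3498 = 3187)
V = 10680 (V = (1564 + (5 - 82)²) + 3187 = (1564 + (-77)²) + 3187 = (1564 + 5929) + 3187 = 7493 + 3187 = 10680)
P + V = -5228 + 10680 = 5452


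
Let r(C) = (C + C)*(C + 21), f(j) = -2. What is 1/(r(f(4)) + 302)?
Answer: 1/226 ≈ 0.0044248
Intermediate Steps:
r(C) = 2*C*(21 + C) (r(C) = (2*C)*(21 + C) = 2*C*(21 + C))
1/(r(f(4)) + 302) = 1/(2*(-2)*(21 - 2) + 302) = 1/(2*(-2)*19 + 302) = 1/(-76 + 302) = 1/226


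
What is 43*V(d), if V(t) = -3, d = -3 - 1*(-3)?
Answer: -129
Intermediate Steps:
d = 0 (d = -3 + 3 = 0)
43*V(d) = 43*(-3) = -129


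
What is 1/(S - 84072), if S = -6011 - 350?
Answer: -1/90433 ≈ -1.1058e-5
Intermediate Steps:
S = -6361
1/(S - 84072) = 1/(-6361 - 84072) = 1/(-90433) = -1/90433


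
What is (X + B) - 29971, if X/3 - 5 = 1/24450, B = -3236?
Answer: -270514799/8150 ≈ -33192.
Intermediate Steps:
X = 122251/8150 (X = 15 + 3/24450 = 15 + 3*(1/24450) = 15 + 1/8150 = 122251/8150 ≈ 15.000)
(X + B) - 29971 = (122251/8150 - 3236) - 29971 = -26251149/8150 - 29971 = -270514799/8150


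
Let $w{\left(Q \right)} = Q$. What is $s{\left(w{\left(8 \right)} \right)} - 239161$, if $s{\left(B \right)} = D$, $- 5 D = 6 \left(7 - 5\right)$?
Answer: $- \frac{1195817}{5} \approx -2.3916 \cdot 10^{5}$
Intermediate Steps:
$D = - \frac{12}{5}$ ($D = - \frac{6 \left(7 - 5\right)}{5} = - \frac{6 \cdot 2}{5} = \left(- \frac{1}{5}\right) 12 = - \frac{12}{5} \approx -2.4$)
$s{\left(B \right)} = - \frac{12}{5}$
$s{\left(w{\left(8 \right)} \right)} - 239161 = - \frac{12}{5} - 239161 = - \frac{1195817}{5}$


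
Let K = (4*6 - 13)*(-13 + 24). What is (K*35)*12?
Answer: 50820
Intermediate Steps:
K = 121 (K = (24 - 13)*11 = 11*11 = 121)
(K*35)*12 = (121*35)*12 = 4235*12 = 50820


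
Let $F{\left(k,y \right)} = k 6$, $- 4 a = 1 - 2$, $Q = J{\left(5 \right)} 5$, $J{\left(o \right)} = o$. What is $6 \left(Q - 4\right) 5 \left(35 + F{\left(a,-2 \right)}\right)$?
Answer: $22995$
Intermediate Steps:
$Q = 25$ ($Q = 5 \cdot 5 = 25$)
$a = \frac{1}{4}$ ($a = - \frac{1 - 2}{4} = \left(- \frac{1}{4}\right) \left(-1\right) = \frac{1}{4} \approx 0.25$)
$F{\left(k,y \right)} = 6 k$
$6 \left(Q - 4\right) 5 \left(35 + F{\left(a,-2 \right)}\right) = 6 \left(25 - 4\right) 5 \left(35 + 6 \cdot \frac{1}{4}\right) = 6 \cdot 21 \cdot 5 \left(35 + \frac{3}{2}\right) = 126 \cdot 5 \cdot \frac{73}{2} = 630 \cdot \frac{73}{2} = 22995$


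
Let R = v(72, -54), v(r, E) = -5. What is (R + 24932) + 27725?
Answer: 52652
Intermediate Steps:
R = -5
(R + 24932) + 27725 = (-5 + 24932) + 27725 = 24927 + 27725 = 52652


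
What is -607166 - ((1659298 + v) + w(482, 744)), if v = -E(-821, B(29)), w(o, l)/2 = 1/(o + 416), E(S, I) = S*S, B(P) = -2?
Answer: -714997928/449 ≈ -1.5924e+6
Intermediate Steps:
E(S, I) = S²
w(o, l) = 2/(416 + o) (w(o, l) = 2/(o + 416) = 2/(416 + o))
v = -674041 (v = -1*(-821)² = -1*674041 = -674041)
-607166 - ((1659298 + v) + w(482, 744)) = -607166 - ((1659298 - 674041) + 2/(416 + 482)) = -607166 - (985257 + 2/898) = -607166 - (985257 + 2*(1/898)) = -607166 - (985257 + 1/449) = -607166 - 1*442380394/449 = -607166 - 442380394/449 = -714997928/449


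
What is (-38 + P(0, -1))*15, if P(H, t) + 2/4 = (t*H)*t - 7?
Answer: -1365/2 ≈ -682.50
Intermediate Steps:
P(H, t) = -15/2 + H*t² (P(H, t) = -½ + ((t*H)*t - 7) = -½ + ((H*t)*t - 7) = -½ + (H*t² - 7) = -½ + (-7 + H*t²) = -15/2 + H*t²)
(-38 + P(0, -1))*15 = (-38 + (-15/2 + 0*(-1)²))*15 = (-38 + (-15/2 + 0*1))*15 = (-38 + (-15/2 + 0))*15 = (-38 - 15/2)*15 = -91/2*15 = -1365/2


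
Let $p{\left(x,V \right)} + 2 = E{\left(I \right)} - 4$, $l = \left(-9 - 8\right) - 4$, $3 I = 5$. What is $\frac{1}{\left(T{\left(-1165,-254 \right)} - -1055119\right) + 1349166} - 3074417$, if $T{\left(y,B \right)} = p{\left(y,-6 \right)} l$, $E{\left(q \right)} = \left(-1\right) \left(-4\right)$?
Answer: $- \frac{7391903802358}{2404327} \approx -3.0744 \cdot 10^{6}$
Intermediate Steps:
$I = \frac{5}{3}$ ($I = \frac{1}{3} \cdot 5 = \frac{5}{3} \approx 1.6667$)
$l = -21$ ($l = -17 - 4 = -21$)
$E{\left(q \right)} = 4$
$p{\left(x,V \right)} = -2$ ($p{\left(x,V \right)} = -2 + \left(4 - 4\right) = -2 + 0 = -2$)
$T{\left(y,B \right)} = 42$ ($T{\left(y,B \right)} = \left(-2\right) \left(-21\right) = 42$)
$\frac{1}{\left(T{\left(-1165,-254 \right)} - -1055119\right) + 1349166} - 3074417 = \frac{1}{\left(42 - -1055119\right) + 1349166} - 3074417 = \frac{1}{\left(42 + 1055119\right) + 1349166} - 3074417 = \frac{1}{1055161 + 1349166} - 3074417 = \frac{1}{2404327} - 3074417 = - \frac{7391903802358}{2404327}$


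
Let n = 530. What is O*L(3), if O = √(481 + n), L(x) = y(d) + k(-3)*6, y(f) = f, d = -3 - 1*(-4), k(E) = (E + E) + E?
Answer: -53*√1011 ≈ -1685.2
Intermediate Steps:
k(E) = 3*E (k(E) = 2*E + E = 3*E)
d = 1 (d = -3 + 4 = 1)
L(x) = -53 (L(x) = 1 + (3*(-3))*6 = 1 - 9*6 = 1 - 54 = -53)
O = √1011 (O = √(481 + 530) = √1011 ≈ 31.796)
O*L(3) = √1011*(-53) = -53*√1011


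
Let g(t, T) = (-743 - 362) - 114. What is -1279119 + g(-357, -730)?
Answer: -1280338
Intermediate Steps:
g(t, T) = -1219 (g(t, T) = -1105 - 114 = -1219)
-1279119 + g(-357, -730) = -1279119 - 1219 = -1280338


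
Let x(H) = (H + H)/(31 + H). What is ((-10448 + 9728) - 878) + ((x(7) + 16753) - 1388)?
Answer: 261580/19 ≈ 13767.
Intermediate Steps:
x(H) = 2*H/(31 + H) (x(H) = (2*H)/(31 + H) = 2*H/(31 + H))
((-10448 + 9728) - 878) + ((x(7) + 16753) - 1388) = ((-10448 + 9728) - 878) + ((2*7/(31 + 7) + 16753) - 1388) = (-720 - 878) + ((2*7/38 + 16753) - 1388) = -1598 + ((2*7*(1/38) + 16753) - 1388) = -1598 + ((7/19 + 16753) - 1388) = -1598 + (318314/19 - 1388) = -1598 + 291942/19 = 261580/19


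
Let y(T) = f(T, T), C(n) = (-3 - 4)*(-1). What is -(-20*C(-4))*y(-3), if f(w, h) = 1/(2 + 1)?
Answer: 140/3 ≈ 46.667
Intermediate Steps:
f(w, h) = ⅓ (f(w, h) = 1/3 = ⅓)
C(n) = 7 (C(n) = -7*(-1) = 7)
y(T) = ⅓
-(-20*C(-4))*y(-3) = -(-20*7)/3 = -(-140)/3 = -1*(-140/3) = 140/3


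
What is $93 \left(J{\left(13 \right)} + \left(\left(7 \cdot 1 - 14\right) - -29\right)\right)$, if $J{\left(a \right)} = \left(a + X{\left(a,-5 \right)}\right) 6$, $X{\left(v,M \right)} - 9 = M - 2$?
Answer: $10416$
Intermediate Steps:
$X{\left(v,M \right)} = 7 + M$ ($X{\left(v,M \right)} = 9 + \left(M - 2\right) = 9 + \left(-2 + M\right) = 7 + M$)
$J{\left(a \right)} = 12 + 6 a$ ($J{\left(a \right)} = \left(a + \left(7 - 5\right)\right) 6 = \left(a + 2\right) 6 = \left(2 + a\right) 6 = 12 + 6 a$)
$93 \left(J{\left(13 \right)} + \left(\left(7 \cdot 1 - 14\right) - -29\right)\right) = 93 \left(\left(12 + 6 \cdot 13\right) + \left(\left(7 \cdot 1 - 14\right) - -29\right)\right) = 93 \left(\left(12 + 78\right) + \left(\left(7 - 14\right) + 29\right)\right) = 93 \left(90 + \left(-7 + 29\right)\right) = 93 \left(90 + 22\right) = 93 \cdot 112 = 10416$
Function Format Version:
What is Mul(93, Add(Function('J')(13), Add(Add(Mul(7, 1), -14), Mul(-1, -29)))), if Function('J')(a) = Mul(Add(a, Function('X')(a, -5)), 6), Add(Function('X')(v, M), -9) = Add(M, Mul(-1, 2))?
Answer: 10416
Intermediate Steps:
Function('X')(v, M) = Add(7, M) (Function('X')(v, M) = Add(9, Add(M, Mul(-1, 2))) = Add(9, Add(M, -2)) = Add(9, Add(-2, M)) = Add(7, M))
Function('J')(a) = Add(12, Mul(6, a)) (Function('J')(a) = Mul(Add(a, Add(7, -5)), 6) = Mul(Add(a, 2), 6) = Mul(Add(2, a), 6) = Add(12, Mul(6, a)))
Mul(93, Add(Function('J')(13), Add(Add(Mul(7, 1), -14), Mul(-1, -29)))) = Mul(93, Add(Add(12, Mul(6, 13)), Add(Add(Mul(7, 1), -14), Mul(-1, -29)))) = Mul(93, Add(Add(12, 78), Add(Add(7, -14), 29))) = Mul(93, Add(90, Add(-7, 29))) = Mul(93, Add(90, 22)) = Mul(93, 112) = 10416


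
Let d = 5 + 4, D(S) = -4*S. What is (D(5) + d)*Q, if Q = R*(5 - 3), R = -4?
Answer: 88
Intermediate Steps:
d = 9
Q = -8 (Q = -4*(5 - 3) = -4*2 = -8)
(D(5) + d)*Q = (-4*5 + 9)*(-8) = (-20 + 9)*(-8) = -11*(-8) = 88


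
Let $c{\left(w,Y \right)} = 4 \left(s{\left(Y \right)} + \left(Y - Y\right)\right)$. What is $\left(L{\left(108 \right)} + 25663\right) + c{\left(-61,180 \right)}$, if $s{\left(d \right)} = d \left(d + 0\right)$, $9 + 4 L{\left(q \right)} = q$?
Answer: $\frac{621151}{4} \approx 1.5529 \cdot 10^{5}$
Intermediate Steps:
$L{\left(q \right)} = - \frac{9}{4} + \frac{q}{4}$
$s{\left(d \right)} = d^{2}$ ($s{\left(d \right)} = d d = d^{2}$)
$c{\left(w,Y \right)} = 4 Y^{2}$ ($c{\left(w,Y \right)} = 4 \left(Y^{2} + \left(Y - Y\right)\right) = 4 \left(Y^{2} + 0\right) = 4 Y^{2}$)
$\left(L{\left(108 \right)} + 25663\right) + c{\left(-61,180 \right)} = \left(\left(- \frac{9}{4} + \frac{1}{4} \cdot 108\right) + 25663\right) + 4 \cdot 180^{2} = \left(\left(- \frac{9}{4} + 27\right) + 25663\right) + 4 \cdot 32400 = \left(\frac{99}{4} + 25663\right) + 129600 = \frac{102751}{4} + 129600 = \frac{621151}{4}$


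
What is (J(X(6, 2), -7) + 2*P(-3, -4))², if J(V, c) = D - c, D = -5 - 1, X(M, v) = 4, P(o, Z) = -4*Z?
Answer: 1089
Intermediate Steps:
D = -6
J(V, c) = -6 - c
(J(X(6, 2), -7) + 2*P(-3, -4))² = ((-6 - 1*(-7)) + 2*(-4*(-4)))² = ((-6 + 7) + 2*16)² = (1 + 32)² = 33² = 1089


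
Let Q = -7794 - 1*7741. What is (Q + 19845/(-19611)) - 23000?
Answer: -83969970/2179 ≈ -38536.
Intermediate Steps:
Q = -15535 (Q = -7794 - 7741 = -15535)
(Q + 19845/(-19611)) - 23000 = (-15535 + 19845/(-19611)) - 23000 = (-15535 + 19845*(-1/19611)) - 23000 = (-15535 - 2205/2179) - 23000 = -33852970/2179 - 23000 = -83969970/2179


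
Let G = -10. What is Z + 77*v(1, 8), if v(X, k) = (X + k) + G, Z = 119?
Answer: 42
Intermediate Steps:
v(X, k) = -10 + X + k (v(X, k) = (X + k) - 10 = -10 + X + k)
Z + 77*v(1, 8) = 119 + 77*(-10 + 1 + 8) = 119 + 77*(-1) = 119 - 77 = 42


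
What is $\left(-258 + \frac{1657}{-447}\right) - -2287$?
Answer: $\frac{905306}{447} \approx 2025.3$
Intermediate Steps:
$\left(-258 + \frac{1657}{-447}\right) - -2287 = \left(-258 + 1657 \left(- \frac{1}{447}\right)\right) + 2287 = \left(-258 - \frac{1657}{447}\right) + 2287 = - \frac{116983}{447} + 2287 = \frac{905306}{447}$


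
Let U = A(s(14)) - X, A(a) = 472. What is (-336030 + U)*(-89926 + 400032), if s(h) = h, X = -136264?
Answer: -61802265164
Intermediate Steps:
U = 136736 (U = 472 - 1*(-136264) = 472 + 136264 = 136736)
(-336030 + U)*(-89926 + 400032) = (-336030 + 136736)*(-89926 + 400032) = -199294*310106 = -61802265164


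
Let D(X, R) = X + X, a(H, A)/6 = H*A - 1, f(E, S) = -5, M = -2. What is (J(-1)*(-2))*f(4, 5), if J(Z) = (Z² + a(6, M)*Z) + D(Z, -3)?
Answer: 770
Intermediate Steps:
a(H, A) = -6 + 6*A*H (a(H, A) = 6*(H*A - 1) = 6*(A*H - 1) = 6*(-1 + A*H) = -6 + 6*A*H)
D(X, R) = 2*X
J(Z) = Z² - 76*Z (J(Z) = (Z² + (-6 + 6*(-2)*6)*Z) + 2*Z = (Z² + (-6 - 72)*Z) + 2*Z = (Z² - 78*Z) + 2*Z = Z² - 76*Z)
(J(-1)*(-2))*f(4, 5) = (-(-76 - 1)*(-2))*(-5) = (-1*(-77)*(-2))*(-5) = (77*(-2))*(-5) = -154*(-5) = 770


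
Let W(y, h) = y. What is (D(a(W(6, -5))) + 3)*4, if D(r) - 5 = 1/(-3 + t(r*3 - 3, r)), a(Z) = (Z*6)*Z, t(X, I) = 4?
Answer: 36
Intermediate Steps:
a(Z) = 6*Z² (a(Z) = (6*Z)*Z = 6*Z²)
D(r) = 6 (D(r) = 5 + 1/(-3 + 4) = 5 + 1/1 = 5 + 1 = 6)
(D(a(W(6, -5))) + 3)*4 = (6 + 3)*4 = 9*4 = 36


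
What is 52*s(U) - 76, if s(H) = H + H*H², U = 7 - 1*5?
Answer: 444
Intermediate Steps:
U = 2 (U = 7 - 5 = 2)
s(H) = H + H³
52*s(U) - 76 = 52*(2 + 2³) - 76 = 52*(2 + 8) - 76 = 52*10 - 76 = 520 - 76 = 444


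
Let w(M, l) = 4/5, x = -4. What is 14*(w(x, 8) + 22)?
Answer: 1596/5 ≈ 319.20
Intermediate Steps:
w(M, l) = 4/5 (w(M, l) = 4*(1/5) = 4/5)
14*(w(x, 8) + 22) = 14*(4/5 + 22) = 14*(114/5) = 1596/5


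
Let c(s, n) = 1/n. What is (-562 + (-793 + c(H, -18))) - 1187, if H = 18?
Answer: -45757/18 ≈ -2542.1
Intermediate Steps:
(-562 + (-793 + c(H, -18))) - 1187 = (-562 + (-793 + 1/(-18))) - 1187 = (-562 + (-793 - 1/18)) - 1187 = (-562 - 14275/18) - 1187 = -24391/18 - 1187 = -45757/18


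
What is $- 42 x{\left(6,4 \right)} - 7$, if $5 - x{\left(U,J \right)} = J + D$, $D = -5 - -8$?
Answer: $77$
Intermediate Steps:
$D = 3$ ($D = -5 + 8 = 3$)
$x{\left(U,J \right)} = 2 - J$ ($x{\left(U,J \right)} = 5 - \left(J + 3\right) = 5 - \left(3 + J\right) = 2 - J$)
$- 42 x{\left(6,4 \right)} - 7 = - 42 \left(2 - 4\right) - 7 = \left(-42\right) \left(-2\right) - 7 = 84 - 7 = 77$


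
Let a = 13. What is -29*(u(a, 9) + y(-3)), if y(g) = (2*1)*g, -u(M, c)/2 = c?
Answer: 696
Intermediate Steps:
u(M, c) = -2*c
y(g) = 2*g
-29*(u(a, 9) + y(-3)) = -29*(-2*9 + 2*(-3)) = -29*(-18 - 6) = -29*(-24) = 696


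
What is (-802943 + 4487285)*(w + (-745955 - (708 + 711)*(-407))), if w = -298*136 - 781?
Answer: -772720732002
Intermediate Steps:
w = -41309 (w = -40528 - 781 = -41309)
(-802943 + 4487285)*(w + (-745955 - (708 + 711)*(-407))) = (-802943 + 4487285)*(-41309 + (-745955 - (708 + 711)*(-407))) = 3684342*(-41309 + (-745955 - 1419*(-407))) = 3684342*(-41309 + (-745955 - 1*(-577533))) = 3684342*(-41309 + (-745955 + 577533)) = 3684342*(-41309 - 168422) = 3684342*(-209731) = -772720732002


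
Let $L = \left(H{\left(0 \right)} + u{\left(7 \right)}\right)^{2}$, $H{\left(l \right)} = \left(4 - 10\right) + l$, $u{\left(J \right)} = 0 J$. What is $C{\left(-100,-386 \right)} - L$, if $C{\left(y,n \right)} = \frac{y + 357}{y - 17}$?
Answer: $- \frac{4469}{117} \approx -38.197$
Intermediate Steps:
$u{\left(J \right)} = 0$
$C{\left(y,n \right)} = \frac{357 + y}{-17 + y}$
$H{\left(l \right)} = -6 + l$
$L = 36$ ($L = \left(\left(-6 + 0\right) + 0\right)^{2} = \left(-6 + 0\right)^{2} = \left(-6\right)^{2} = 36$)
$C{\left(-100,-386 \right)} - L = \frac{357 - 100}{-17 - 100} - 36 = \frac{1}{-117} \cdot 257 - 36 = \left(- \frac{1}{117}\right) 257 - 36 = - \frac{257}{117} - 36 = - \frac{4469}{117}$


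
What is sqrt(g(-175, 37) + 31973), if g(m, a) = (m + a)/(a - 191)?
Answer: sqrt(189573230)/77 ≈ 178.81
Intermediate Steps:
g(m, a) = (a + m)/(-191 + a)
sqrt(g(-175, 37) + 31973) = sqrt((37 - 175)/(-191 + 37) + 31973) = sqrt(-138/(-154) + 31973) = sqrt(-1/154*(-138) + 31973) = sqrt(69/77 + 31973) = sqrt(2461990/77) = sqrt(189573230)/77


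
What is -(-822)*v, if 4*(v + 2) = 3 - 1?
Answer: -1233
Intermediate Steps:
v = -3/2 (v = -2 + (3 - 1)/4 = -2 + (¼)*2 = -2 + ½ = -3/2 ≈ -1.5000)
-(-822)*v = -(-822)*(-3)/2 = -822*3/2 = -1233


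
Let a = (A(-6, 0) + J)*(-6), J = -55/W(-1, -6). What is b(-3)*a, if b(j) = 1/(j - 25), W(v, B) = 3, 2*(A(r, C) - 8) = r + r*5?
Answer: -85/14 ≈ -6.0714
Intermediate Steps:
A(r, C) = 8 + 3*r (A(r, C) = 8 + (r + r*5)/2 = 8 + (r + 5*r)/2 = 8 + (6*r)/2 = 8 + 3*r)
b(j) = 1/(-25 + j)
J = -55/3 ≈ -18.333
a = 170 (a = ((8 + 3*(-6)) - 55/3)*(-6) = ((8 - 18) - 55/3)*(-6) = (-10 - 55/3)*(-6) = -85/3*(-6) = 170)
b(-3)*a = 170/(-25 - 3) = 170/(-28) = -1/28*170 = -85/14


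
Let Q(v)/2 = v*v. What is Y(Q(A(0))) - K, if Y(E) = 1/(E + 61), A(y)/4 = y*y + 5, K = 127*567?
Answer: -61999748/861 ≈ -72009.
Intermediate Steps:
K = 72009
A(y) = 20 + 4*y**2 (A(y) = 4*(y*y + 5) = 4*(y**2 + 5) = 4*(5 + y**2) = 20 + 4*y**2)
Q(v) = 2*v**2 (Q(v) = 2*(v*v) = 2*v**2)
Y(E) = 1/(61 + E)
Y(Q(A(0))) - K = 1/(61 + 2*(20 + 4*0**2)**2) - 1*72009 = 1/(61 + 2*(20 + 4*0)**2) - 72009 = 1/(61 + 2*(20 + 0)**2) - 72009 = 1/(61 + 2*20**2) - 72009 = 1/(61 + 2*400) - 72009 = 1/(61 + 800) - 72009 = 1/861 - 72009 = -61999748/861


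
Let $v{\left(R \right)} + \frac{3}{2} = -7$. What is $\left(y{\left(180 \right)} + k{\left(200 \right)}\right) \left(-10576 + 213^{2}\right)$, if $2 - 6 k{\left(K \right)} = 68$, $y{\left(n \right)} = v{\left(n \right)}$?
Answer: $- \frac{1356927}{2} \approx -6.7846 \cdot 10^{5}$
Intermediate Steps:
$v{\left(R \right)} = - \frac{17}{2}$ ($v{\left(R \right)} = - \frac{3}{2} - 7 = - \frac{17}{2}$)
$y{\left(n \right)} = - \frac{17}{2}$
$k{\left(K \right)} = -11$ ($k{\left(K \right)} = \frac{1}{3} - \frac{34}{3} = -11$)
$\left(y{\left(180 \right)} + k{\left(200 \right)}\right) \left(-10576 + 213^{2}\right) = \left(- \frac{17}{2} - 11\right) \left(-10576 + 213^{2}\right) = - \frac{39 \left(-10576 + 45369\right)}{2} = \left(- \frac{39}{2}\right) 34793 = - \frac{1356927}{2}$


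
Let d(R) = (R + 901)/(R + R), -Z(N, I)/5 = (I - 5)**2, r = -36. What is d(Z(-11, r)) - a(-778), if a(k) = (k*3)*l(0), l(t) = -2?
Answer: -39230788/8405 ≈ -4667.6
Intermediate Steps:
a(k) = -6*k (a(k) = (k*3)*(-2) = (3*k)*(-2) = -6*k)
Z(N, I) = -5*(-5 + I)**2 (Z(N, I) = -5*(I - 5)**2 = -5*(-5 + I)**2)
d(R) = (901 + R)/(2*R) (d(R) = (901 + R)/((2*R)) = (901 + R)*(1/(2*R)) = (901 + R)/(2*R))
d(Z(-11, r)) - a(-778) = (901 - 5*(-5 - 36)**2)/(2*((-5*(-5 - 36)**2))) - (-6)*(-778) = (901 - 5*(-41)**2)/(2*((-5*(-41)**2))) - 1*4668 = (901 - 5*1681)/(2*((-5*1681))) - 4668 = (1/2)*(901 - 8405)/(-8405) - 4668 = (1/2)*(-1/8405)*(-7504) - 4668 = 3752/8405 - 4668 = -39230788/8405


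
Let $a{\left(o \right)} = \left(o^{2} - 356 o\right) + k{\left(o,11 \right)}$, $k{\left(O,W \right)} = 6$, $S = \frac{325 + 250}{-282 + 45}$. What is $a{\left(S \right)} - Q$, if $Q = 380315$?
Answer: $- \frac{21312731696}{56169} \approx -3.7944 \cdot 10^{5}$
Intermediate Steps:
$S = - \frac{575}{237}$ ($S = \frac{575}{-237} = 575 \left(- \frac{1}{237}\right) = - \frac{575}{237} \approx -2.4262$)
$a{\left(o \right)} = 6 + o^{2} - 356 o$ ($a{\left(o \right)} = \left(o^{2} - 356 o\right) + 6 = 6 + o^{2} - 356 o$)
$a{\left(S \right)} - Q = \left(6 + \left(- \frac{575}{237}\right)^{2} - - \frac{204700}{237}\right) - 380315 = \left(6 + \frac{330625}{56169} + \frac{204700}{237}\right) - 380315 = \frac{49181539}{56169} - 380315 = - \frac{21312731696}{56169}$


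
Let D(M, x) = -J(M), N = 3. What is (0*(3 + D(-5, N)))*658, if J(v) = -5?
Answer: 0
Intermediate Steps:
D(M, x) = 5 (D(M, x) = -1*(-5) = 5)
(0*(3 + D(-5, N)))*658 = (0*(3 + 5))*658 = (0*8)*658 = 0*658 = 0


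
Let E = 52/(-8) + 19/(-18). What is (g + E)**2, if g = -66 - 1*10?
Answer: 565504/81 ≈ 6981.5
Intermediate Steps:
E = -68/9 (E = 52*(-1/8) + 19*(-1/18) = -13/2 - 19/18 = -68/9 ≈ -7.5556)
g = -76 (g = -66 - 10 = -76)
(g + E)**2 = (-76 - 68/9)**2 = (-752/9)**2 = 565504/81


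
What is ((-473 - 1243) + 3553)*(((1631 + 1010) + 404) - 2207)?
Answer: 1539406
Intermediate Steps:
((-473 - 1243) + 3553)*(((1631 + 1010) + 404) - 2207) = (-1716 + 3553)*((2641 + 404) - 2207) = 1837*(3045 - 2207) = 1837*838 = 1539406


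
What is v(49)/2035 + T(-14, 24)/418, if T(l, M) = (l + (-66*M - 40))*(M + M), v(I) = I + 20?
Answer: -7271409/38665 ≈ -188.06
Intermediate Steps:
v(I) = 20 + I
T(l, M) = 2*M*(-40 + l - 66*M) (T(l, M) = (l + (-40 - 66*M))*(2*M) = (-40 + l - 66*M)*(2*M) = 2*M*(-40 + l - 66*M))
v(49)/2035 + T(-14, 24)/418 = (20 + 49)/2035 + (2*24*(-40 - 14 - 66*24))/418 = 69*(1/2035) + (2*24*(-40 - 14 - 1584))*(1/418) = 69/2035 + (2*24*(-1638))*(1/418) = 69/2035 - 78624*1/418 = 69/2035 - 39312/209 = -7271409/38665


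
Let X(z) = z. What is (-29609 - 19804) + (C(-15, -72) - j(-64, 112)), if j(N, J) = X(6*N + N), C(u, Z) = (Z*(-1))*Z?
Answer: -54149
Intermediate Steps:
C(u, Z) = -Z² (C(u, Z) = (-Z)*Z = -Z²)
j(N, J) = 7*N (j(N, J) = 6*N + N = 7*N)
(-29609 - 19804) + (C(-15, -72) - j(-64, 112)) = (-29609 - 19804) + (-1*(-72)² - 7*(-64)) = -49413 + (-1*5184 - 1*(-448)) = -49413 + (-5184 + 448) = -49413 - 4736 = -54149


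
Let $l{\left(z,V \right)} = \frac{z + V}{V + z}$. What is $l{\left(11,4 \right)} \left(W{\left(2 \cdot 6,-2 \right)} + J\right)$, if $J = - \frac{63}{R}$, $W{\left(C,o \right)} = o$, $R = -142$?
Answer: $- \frac{221}{142} \approx -1.5563$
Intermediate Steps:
$l{\left(z,V \right)} = 1$ ($l{\left(z,V \right)} = \frac{V + z}{V + z} = 1$)
$J = \frac{63}{142}$ ($J = - \frac{63}{-142} = \left(-63\right) \left(- \frac{1}{142}\right) = \frac{63}{142} \approx 0.44366$)
$l{\left(11,4 \right)} \left(W{\left(2 \cdot 6,-2 \right)} + J\right) = 1 \left(-2 + \frac{63}{142}\right) = 1 \left(- \frac{221}{142}\right) = - \frac{221}{142}$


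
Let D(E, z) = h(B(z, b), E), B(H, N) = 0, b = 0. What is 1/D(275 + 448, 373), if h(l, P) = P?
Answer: 1/723 ≈ 0.0013831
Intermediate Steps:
D(E, z) = E
1/D(275 + 448, 373) = 1/(275 + 448) = 1/723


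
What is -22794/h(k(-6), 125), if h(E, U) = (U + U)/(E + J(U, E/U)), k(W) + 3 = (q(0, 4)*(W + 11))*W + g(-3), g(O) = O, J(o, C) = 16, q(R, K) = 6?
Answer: 387498/25 ≈ 15500.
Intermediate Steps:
k(W) = -6 + W*(66 + 6*W) (k(W) = -3 + ((6*(W + 11))*W - 3) = -3 + ((6*(11 + W))*W - 3) = -3 + ((66 + 6*W)*W - 3) = -3 + (W*(66 + 6*W) - 3) = -3 + (-3 + W*(66 + 6*W)) = -6 + W*(66 + 6*W))
h(E, U) = 2*U/(16 + E) (h(E, U) = (U + U)/(E + 16) = (2*U)/(16 + E) = 2*U/(16 + E))
-22794/h(k(-6), 125) = -22794/(2*125/(16 + (-6 + 6*(-6)² + 66*(-6)))) = -22794/(2*125/(16 + (-6 + 6*36 - 396))) = -22794/(2*125/(16 + (-6 + 216 - 396))) = -22794/(2*125/(16 - 186)) = -22794/(2*125/(-170)) = -22794/(2*125*(-1/170)) = -22794/(-25/17) = -22794*(-17/25) = 387498/25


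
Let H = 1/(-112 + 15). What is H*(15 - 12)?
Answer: -3/97 ≈ -0.030928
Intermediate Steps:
H = -1/97 (H = 1/(-97) = -1/97 ≈ -0.010309)
H*(15 - 12) = -(15 - 12)/97 = -1/97*3 = -3/97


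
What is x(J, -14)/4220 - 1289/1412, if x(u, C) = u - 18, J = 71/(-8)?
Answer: -2191011/2383456 ≈ -0.91926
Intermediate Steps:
J = -71/8 (J = 71*(-⅛) = -71/8 ≈ -8.8750)
x(u, C) = -18 + u
x(J, -14)/4220 - 1289/1412 = (-18 - 71/8)/4220 - 1289/1412 = -215/8*1/4220 - 1289*1/1412 = -43/6752 - 1289/1412 = -2191011/2383456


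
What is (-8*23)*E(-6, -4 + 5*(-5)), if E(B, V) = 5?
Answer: -920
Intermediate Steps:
(-8*23)*E(-6, -4 + 5*(-5)) = -8*23*5 = -184*5 = -920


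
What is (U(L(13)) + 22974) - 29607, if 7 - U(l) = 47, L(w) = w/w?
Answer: -6673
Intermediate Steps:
L(w) = 1
U(l) = -40 (U(l) = 7 - 1*47 = 7 - 47 = -40)
(U(L(13)) + 22974) - 29607 = (-40 + 22974) - 29607 = 22934 - 29607 = -6673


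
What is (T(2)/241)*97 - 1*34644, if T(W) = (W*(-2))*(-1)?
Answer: -8348816/241 ≈ -34642.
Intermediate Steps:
T(W) = 2*W (T(W) = -2*W*(-1) = 2*W)
(T(2)/241)*97 - 1*34644 = ((2*2)/241)*97 - 1*34644 = (4*(1/241))*97 - 34644 = (4/241)*97 - 34644 = 388/241 - 34644 = -8348816/241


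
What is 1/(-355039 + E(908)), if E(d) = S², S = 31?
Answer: -1/354078 ≈ -2.8242e-6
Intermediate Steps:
E(d) = 961 (E(d) = 31² = 961)
1/(-355039 + E(908)) = 1/(-355039 + 961) = 1/(-354078) = -1/354078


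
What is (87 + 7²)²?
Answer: 18496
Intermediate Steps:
(87 + 7²)² = (87 + 49)² = 136² = 18496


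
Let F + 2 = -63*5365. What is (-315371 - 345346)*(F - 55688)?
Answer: 260114372145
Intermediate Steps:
F = -337997 (F = -2 - 63*5365 = -2 - 337995 = -337997)
(-315371 - 345346)*(F - 55688) = (-315371 - 345346)*(-337997 - 55688) = -660717*(-393685) = 260114372145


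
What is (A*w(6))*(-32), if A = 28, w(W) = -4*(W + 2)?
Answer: 28672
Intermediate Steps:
w(W) = -8 - 4*W (w(W) = -4*(2 + W) = -8 - 4*W)
(A*w(6))*(-32) = (28*(-8 - 4*6))*(-32) = (28*(-8 - 24))*(-32) = (28*(-32))*(-32) = -896*(-32) = 28672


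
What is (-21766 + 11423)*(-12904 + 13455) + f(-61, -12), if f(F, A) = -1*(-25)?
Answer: -5698968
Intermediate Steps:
f(F, A) = 25
(-21766 + 11423)*(-12904 + 13455) + f(-61, -12) = (-21766 + 11423)*(-12904 + 13455) + 25 = -10343*551 + 25 = -5698993 + 25 = -5698968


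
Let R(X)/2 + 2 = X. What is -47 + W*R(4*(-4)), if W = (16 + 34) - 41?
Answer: -371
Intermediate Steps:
R(X) = -4 + 2*X
W = 9 (W = 50 - 41 = 9)
-47 + W*R(4*(-4)) = -47 + 9*(-4 + 2*(4*(-4))) = -47 + 9*(-4 + 2*(-16)) = -47 + 9*(-4 - 32) = -47 + 9*(-36) = -47 - 324 = -371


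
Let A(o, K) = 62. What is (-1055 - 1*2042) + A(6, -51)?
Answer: -3035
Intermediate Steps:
(-1055 - 1*2042) + A(6, -51) = (-1055 - 1*2042) + 62 = (-1055 - 2042) + 62 = -3097 + 62 = -3035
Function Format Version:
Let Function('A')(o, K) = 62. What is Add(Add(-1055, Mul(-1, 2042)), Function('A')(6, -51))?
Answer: -3035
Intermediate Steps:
Add(Add(-1055, Mul(-1, 2042)), Function('A')(6, -51)) = Add(Add(-1055, Mul(-1, 2042)), 62) = Add(Add(-1055, -2042), 62) = Add(-3097, 62) = -3035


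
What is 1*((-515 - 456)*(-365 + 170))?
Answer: 189345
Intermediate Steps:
1*((-515 - 456)*(-365 + 170)) = 1*(-971*(-195)) = 1*189345 = 189345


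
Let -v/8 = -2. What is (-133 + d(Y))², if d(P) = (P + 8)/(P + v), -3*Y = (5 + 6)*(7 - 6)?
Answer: 24088464/1369 ≈ 17596.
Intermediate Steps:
v = 16 (v = -8*(-2) = 16)
Y = -11/3 (Y = -(5 + 6)*(7 - 6)/3 = -11/3 ≈ -3.6667)
d(P) = (8 + P)/(16 + P) (d(P) = (P + 8)/(P + 16) = (8 + P)/(16 + P))
(-133 + d(Y))² = (-133 + (8 - 11/3)/(16 - 11/3))² = (-133 + (13/3)/(37/3))² = (-133 + (3/37)*(13/3))² = (-133 + 13/37)² = (-4908/37)² = 24088464/1369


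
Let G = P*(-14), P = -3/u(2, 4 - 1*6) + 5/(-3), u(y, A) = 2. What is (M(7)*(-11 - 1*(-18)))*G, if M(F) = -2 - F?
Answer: -2793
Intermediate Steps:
P = -19/6 (P = -3/2 + 5/(-3) = -3*½ + 5*(-⅓) = -3/2 - 5/3 = -19/6 ≈ -3.1667)
G = 133/3 (G = -19/6*(-14) = 133/3 ≈ 44.333)
(M(7)*(-11 - 1*(-18)))*G = ((-2 - 1*7)*(-11 - 1*(-18)))*(133/3) = ((-2 - 7)*(-11 + 18))*(133/3) = -9*7*(133/3) = -63*133/3 = -2793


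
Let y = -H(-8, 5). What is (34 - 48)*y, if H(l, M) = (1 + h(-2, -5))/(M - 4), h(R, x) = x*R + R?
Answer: 126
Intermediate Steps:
h(R, x) = R + R*x (h(R, x) = R*x + R = R + R*x)
H(l, M) = 9/(-4 + M) (H(l, M) = (1 - 2*(1 - 5))/(M - 4) = (1 - 2*(-4))/(-4 + M) = (1 + 8)/(-4 + M) = 9/(-4 + M))
y = -9 (y = -9/(-4 + 5) = -9/1 = -9 ≈ -9.0000)
(34 - 48)*y = (34 - 48)*(-9) = -14*(-9) = 126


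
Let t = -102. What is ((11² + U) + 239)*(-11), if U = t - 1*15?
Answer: -2673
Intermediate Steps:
U = -117 (U = -102 - 1*15 = -102 - 15 = -117)
((11² + U) + 239)*(-11) = ((11² - 117) + 239)*(-11) = ((121 - 117) + 239)*(-11) = (4 + 239)*(-11) = 243*(-11) = -2673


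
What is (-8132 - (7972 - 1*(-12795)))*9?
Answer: -260091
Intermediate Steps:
(-8132 - (7972 - 1*(-12795)))*9 = (-8132 - (7972 + 12795))*9 = (-8132 - 1*20767)*9 = (-8132 - 20767)*9 = -28899*9 = -260091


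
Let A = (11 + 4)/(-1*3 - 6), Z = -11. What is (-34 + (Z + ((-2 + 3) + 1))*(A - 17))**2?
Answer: 17956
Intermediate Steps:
A = -5/3 (A = 15/(-3 - 6) = 15/(-9) = 15*(-1/9) = -5/3 ≈ -1.6667)
(-34 + (Z + ((-2 + 3) + 1))*(A - 17))**2 = (-34 + (-11 + ((-2 + 3) + 1))*(-5/3 - 17))**2 = (-34 + (-11 + (1 + 1))*(-56/3))**2 = (-34 + (-11 + 2)*(-56/3))**2 = (-34 - 9*(-56/3))**2 = (-34 + 168)**2 = 134**2 = 17956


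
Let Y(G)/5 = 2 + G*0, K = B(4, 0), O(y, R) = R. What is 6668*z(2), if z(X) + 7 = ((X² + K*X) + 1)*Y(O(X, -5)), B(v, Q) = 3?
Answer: 686804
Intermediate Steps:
K = 3
Y(G) = 10 (Y(G) = 5*(2 + G*0) = 5*(2 + 0) = 5*2 = 10)
z(X) = 3 + 10*X² + 30*X (z(X) = -7 + ((X² + 3*X) + 1)*10 = -7 + (1 + X² + 3*X)*10 = -7 + (10 + 10*X² + 30*X) = 3 + 10*X² + 30*X)
6668*z(2) = 6668*(3 + 10*2² + 30*2) = 6668*(3 + 10*4 + 60) = 6668*(3 + 40 + 60) = 6668*103 = 686804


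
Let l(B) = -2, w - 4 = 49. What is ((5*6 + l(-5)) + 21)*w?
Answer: 2597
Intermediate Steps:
w = 53 (w = 4 + 49 = 53)
((5*6 + l(-5)) + 21)*w = ((5*6 - 2) + 21)*53 = ((30 - 2) + 21)*53 = (28 + 21)*53 = 49*53 = 2597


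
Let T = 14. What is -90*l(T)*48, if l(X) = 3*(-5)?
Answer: 64800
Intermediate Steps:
l(X) = -15
-90*l(T)*48 = -90*(-15)*48 = 1350*48 = 64800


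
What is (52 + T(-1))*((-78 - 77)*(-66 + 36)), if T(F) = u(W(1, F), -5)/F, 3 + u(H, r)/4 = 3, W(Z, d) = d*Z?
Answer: 241800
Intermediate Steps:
W(Z, d) = Z*d
u(H, r) = 0 (u(H, r) = -12 + 4*3 = -12 + 12 = 0)
T(F) = 0 (T(F) = 0/F = 0)
(52 + T(-1))*((-78 - 77)*(-66 + 36)) = (52 + 0)*((-78 - 77)*(-66 + 36)) = 52*(-155*(-30)) = 52*4650 = 241800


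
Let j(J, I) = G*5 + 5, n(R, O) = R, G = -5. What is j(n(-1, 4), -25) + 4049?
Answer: 4029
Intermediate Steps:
j(J, I) = -20 (j(J, I) = -5*5 + 5 = -25 + 5 = -20)
j(n(-1, 4), -25) + 4049 = -20 + 4049 = 4029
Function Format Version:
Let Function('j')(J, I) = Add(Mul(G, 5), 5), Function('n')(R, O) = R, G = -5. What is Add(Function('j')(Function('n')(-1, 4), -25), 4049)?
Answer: 4029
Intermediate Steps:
Function('j')(J, I) = -20 (Function('j')(J, I) = Add(Mul(-5, 5), 5) = Add(-25, 5) = -20)
Add(Function('j')(Function('n')(-1, 4), -25), 4049) = Add(-20, 4049) = 4029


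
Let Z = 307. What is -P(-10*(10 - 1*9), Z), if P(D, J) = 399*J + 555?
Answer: -123048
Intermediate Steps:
P(D, J) = 555 + 399*J
-P(-10*(10 - 1*9), Z) = -(555 + 399*307) = -(555 + 122493) = -1*123048 = -123048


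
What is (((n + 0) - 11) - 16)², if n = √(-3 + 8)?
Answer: (27 - √5)² ≈ 613.25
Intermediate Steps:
n = √5 ≈ 2.2361
(((n + 0) - 11) - 16)² = (((√5 + 0) - 11) - 16)² = ((√5 - 11) - 16)² = ((-11 + √5) - 16)² = (-27 + √5)²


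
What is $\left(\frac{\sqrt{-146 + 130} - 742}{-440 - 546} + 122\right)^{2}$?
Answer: $\frac{3662307285}{243049} - \frac{242068 i}{243049} \approx 15068.0 - 0.99596 i$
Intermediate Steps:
$\left(\frac{\sqrt{-146 + 130} - 742}{-440 - 546} + 122\right)^{2} = \left(\frac{\sqrt{-16} - 742}{-986} + 122\right)^{2} = \left(\left(4 i - 742\right) \left(- \frac{1}{986}\right) + 122\right)^{2} = \left(\left(-742 + 4 i\right) \left(- \frac{1}{986}\right) + 122\right)^{2} = \left(\left(\frac{371}{493} - \frac{2 i}{493}\right) + 122\right)^{2} = \left(\frac{60517}{493} - \frac{2 i}{493}\right)^{2}$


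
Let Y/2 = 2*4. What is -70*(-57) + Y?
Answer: 4006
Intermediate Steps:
Y = 16 (Y = 2*(2*4) = 2*8 = 16)
-70*(-57) + Y = -70*(-57) + 16 = 3990 + 16 = 4006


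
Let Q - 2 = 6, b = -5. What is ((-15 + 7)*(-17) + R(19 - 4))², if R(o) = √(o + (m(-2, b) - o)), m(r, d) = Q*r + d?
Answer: (136 + I*√21)² ≈ 18475.0 + 1246.5*I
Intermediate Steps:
Q = 8 (Q = 2 + 6 = 8)
m(r, d) = d + 8*r (m(r, d) = 8*r + d = d + 8*r)
R(o) = I*√21 (R(o) = √(o + ((-5 + 8*(-2)) - o)) = √(o + ((-5 - 16) - o)) = √(o + (-21 - o)) = √(-21) = I*√21)
((-15 + 7)*(-17) + R(19 - 4))² = ((-15 + 7)*(-17) + I*√21)² = (-8*(-17) + I*√21)² = (136 + I*√21)²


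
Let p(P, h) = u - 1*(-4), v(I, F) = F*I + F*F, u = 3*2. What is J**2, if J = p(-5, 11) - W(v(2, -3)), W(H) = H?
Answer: 49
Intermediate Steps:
u = 6
v(I, F) = F**2 + F*I (v(I, F) = F*I + F**2 = F**2 + F*I)
p(P, h) = 10 (p(P, h) = 6 - 1*(-4) = 6 + 4 = 10)
J = 7 (J = 10 - (-3)*(-3 + 2) = 10 - (-3)*(-1) = 10 - 1*3 = 10 - 3 = 7)
J**2 = 7**2 = 49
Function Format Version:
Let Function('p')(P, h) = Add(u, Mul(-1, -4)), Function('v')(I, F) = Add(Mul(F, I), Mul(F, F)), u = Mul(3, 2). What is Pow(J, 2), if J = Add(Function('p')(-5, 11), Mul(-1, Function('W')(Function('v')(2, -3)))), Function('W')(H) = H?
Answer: 49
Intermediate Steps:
u = 6
Function('v')(I, F) = Add(Pow(F, 2), Mul(F, I)) (Function('v')(I, F) = Add(Mul(F, I), Pow(F, 2)) = Add(Pow(F, 2), Mul(F, I)))
Function('p')(P, h) = 10 (Function('p')(P, h) = Add(6, Mul(-1, -4)) = Add(6, 4) = 10)
J = 7 (J = Add(10, Mul(-1, Mul(-3, Add(-3, 2)))) = Add(10, Mul(-1, Mul(-3, -1))) = Add(10, Mul(-1, 3)) = Add(10, -3) = 7)
Pow(J, 2) = Pow(7, 2) = 49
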